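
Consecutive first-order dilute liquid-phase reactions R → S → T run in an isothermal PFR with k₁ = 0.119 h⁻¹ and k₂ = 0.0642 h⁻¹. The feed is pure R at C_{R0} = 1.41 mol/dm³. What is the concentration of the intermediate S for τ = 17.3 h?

0.618 mol/dm³

Solving the coupled first-order balances gives C_S(τ) = [k₁/(k₂−k₁)]·C_{R0}·(e^(−k₁τ) − e^(−k₂τ)).
e^(−k₁τ) = e^(−0.119×17.3) = e^(−2.059) = 0.1276; e^(−k₂τ) = e^(−1.111) = 0.3293.
C_S = 0.119×1.41/(0.0642−0.119) × (0.1276−0.3293) = (-3.062)×(-0.2017) = 0.6176 mol/dm³.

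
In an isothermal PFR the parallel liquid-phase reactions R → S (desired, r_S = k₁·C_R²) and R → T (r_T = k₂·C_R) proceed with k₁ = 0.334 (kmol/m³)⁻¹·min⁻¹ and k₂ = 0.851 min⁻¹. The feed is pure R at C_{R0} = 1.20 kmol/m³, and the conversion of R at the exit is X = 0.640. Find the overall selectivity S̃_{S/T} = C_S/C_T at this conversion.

0.315

C_R = C_{R0}(1−X) = 0.4320 kmol/m³.
Along a PFR/batch, dC_T/dC_R = −r_T/(r_S+r_T) = −k₂/(k₂+k₁·C_R).
Integrating from C_{R0} to C_R: C_T = (0.851/0.334)·ln[(0.851+0.334·1.20)/(0.851+0.334·0.432)] = 2.548·ln(1.252/0.9953) = 0.5842 kmol/m³.
Then C_S = (C_{R0}−C_R) − C_T = 0.7680 − 0.5842 = 0.1838 kmol/m³.
S̃_{S/T} = C_S/C_T = 0.1838/0.5842 = 0.315.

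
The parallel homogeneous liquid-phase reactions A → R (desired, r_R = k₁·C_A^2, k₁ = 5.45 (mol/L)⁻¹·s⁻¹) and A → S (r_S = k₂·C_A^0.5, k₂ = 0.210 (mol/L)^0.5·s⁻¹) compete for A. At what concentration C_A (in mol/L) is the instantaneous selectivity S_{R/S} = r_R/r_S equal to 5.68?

0.363 mol/L

S_{R/S} = (k₁/k₂)·C_A^1.5 ⇒ C_A = (S·k₂/k₁)^(1/1.5).
= (5.68×0.210/5.45)^(0.6667) = (0.2189)^(0.6667) = 0.363 mol/L.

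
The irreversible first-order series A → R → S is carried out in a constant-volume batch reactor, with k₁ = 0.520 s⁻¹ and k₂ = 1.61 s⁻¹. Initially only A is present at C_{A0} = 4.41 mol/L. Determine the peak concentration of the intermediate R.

At the optimum, C_{R,max}/C_{A0} = (k₁/k₂)^[k₂/(k₂−k₁)].
= (0.520/1.61)^(1.61/(1.61−0.520)) = (0.3230)^(1.477) = 0.1884.
C_{R,max} = 0.1884×4.41 = 0.831 mol/L.

0.831 mol/L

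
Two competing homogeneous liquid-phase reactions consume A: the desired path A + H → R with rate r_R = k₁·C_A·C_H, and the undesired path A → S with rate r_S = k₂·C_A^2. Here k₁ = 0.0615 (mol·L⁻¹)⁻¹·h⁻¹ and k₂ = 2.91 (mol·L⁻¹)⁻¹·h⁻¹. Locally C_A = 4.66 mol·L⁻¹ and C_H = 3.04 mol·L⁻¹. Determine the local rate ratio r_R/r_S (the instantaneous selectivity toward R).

S_{R/S} = r_R/r_S = (k₁·C_A·C_H)/(k₂·C_A^2) = (k₁/k₂)·C_A⁻¹·C_H.
= (0.0615×4.660×3.040) / (2.91×4.660^2) = 0.8712/63.19 = 0.0138.

0.0138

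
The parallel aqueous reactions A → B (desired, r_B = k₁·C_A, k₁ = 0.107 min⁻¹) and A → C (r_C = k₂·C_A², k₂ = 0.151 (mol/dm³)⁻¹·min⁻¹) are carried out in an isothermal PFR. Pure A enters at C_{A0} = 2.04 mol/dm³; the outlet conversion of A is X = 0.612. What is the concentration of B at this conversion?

C_A = C_{A0}(1−X) = 0.7915 mol/dm³.
Along a PFR/batch, dC_B/dC_A = −r_B/(r_B+r_C) = −k₁/(k₁+k₂·C_A).
Integrating from C_{A0} to C_A: C_B = (0.107/0.151)·ln[(0.107+0.151·2.04)/(0.107+0.151·0.792)] = 0.7086·ln(0.4150/0.2265) = 0.4291 mol/dm³.

0.429 mol/dm³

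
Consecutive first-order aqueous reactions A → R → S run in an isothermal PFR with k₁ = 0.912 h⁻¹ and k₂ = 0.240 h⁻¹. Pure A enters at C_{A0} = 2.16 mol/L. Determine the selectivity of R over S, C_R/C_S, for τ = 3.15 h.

Solving the coupled first-order balances gives C_R(τ) = [k₁/(k₂−k₁)]·C_{A0}·(e^(−k₁τ) − e^(−k₂τ)).
e^(−k₁τ) = e^(−0.912×3.15) = e^(−2.873) = 0.05654; e^(−k₂τ) = e^(−0.7560) = 0.4695.
C_R = 0.912×2.16/(0.240−0.912) × (0.05654−0.4695) = (-2.931)×(-0.4130) = 1.211 mol/L.
C_A = C_{A0}e^(−k₁τ) = 0.1221 mol/L, so C_S = C_{A0}−C_A−C_R = 0.8272 mol/L; C_R/C_S = 1.46.

1.46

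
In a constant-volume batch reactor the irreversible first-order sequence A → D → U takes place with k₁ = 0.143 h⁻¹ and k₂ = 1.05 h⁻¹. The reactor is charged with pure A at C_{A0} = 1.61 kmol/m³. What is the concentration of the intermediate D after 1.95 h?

0.159 kmol/m³

Solving the coupled first-order balances gives C_D(t) = [k₁/(k₂−k₁)]·C_{A0}·(e^(−k₁t) − e^(−k₂t)).
e^(−k₁t) = e^(−0.143×1.95) = e^(−0.2788) = 0.7567; e^(−k₂t) = e^(−2.047) = 0.1291.
C_D = 0.143×1.61/(1.05−0.143) × (0.7567−0.1291) = 0.2538×0.6276 = 0.1593 kmol/m³.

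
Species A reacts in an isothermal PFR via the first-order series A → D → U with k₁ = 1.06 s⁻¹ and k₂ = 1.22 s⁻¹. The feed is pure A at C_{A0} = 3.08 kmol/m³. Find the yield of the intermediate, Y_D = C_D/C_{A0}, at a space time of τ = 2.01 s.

0.216

The intermediate concentration in a first-order A→B→C sequence is C_D = k₁C_{A0}(e^(−k₁τ) − e^(−k₂τ))/(k₂−k₁).
e^(−k₁τ) = e^(−1.06×2.01) = e^(−2.131) = 0.1188; e^(−k₂τ) = e^(−2.452) = 0.08610.
C_D = 1.06×3.08/(1.22−1.06) × (0.1188−0.08610) = 20.41×0.03266 = 0.6665 kmol/m³.
Y_D = C_D/C_{A0} = 0.6665/3.08 = 0.216.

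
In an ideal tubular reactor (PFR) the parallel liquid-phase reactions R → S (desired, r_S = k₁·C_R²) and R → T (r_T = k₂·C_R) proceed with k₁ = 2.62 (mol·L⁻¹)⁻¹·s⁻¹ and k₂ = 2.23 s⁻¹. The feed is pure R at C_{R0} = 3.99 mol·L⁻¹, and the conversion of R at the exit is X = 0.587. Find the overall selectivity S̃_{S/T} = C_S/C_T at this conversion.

3.16

C_R = C_{R0}(1−X) = 1.648 mol·L⁻¹.
Along a PFR/batch, dC_T/dC_R = −r_T/(r_S+r_T) = −k₂/(k₂+k₁·C_R).
Integrating from C_{R0} to C_R: C_T = (2.23/2.62)·ln[(2.23+2.62·3.99)/(2.23+2.62·1.65)] = 0.8511·ln(12.68/6.547) = 0.5628 mol·L⁻¹.
Then C_S = (C_{R0}−C_R) − C_T = 2.342 − 0.5628 = 1.779 mol·L⁻¹.
S̃_{S/T} = C_S/C_T = 1.779/0.5628 = 3.16.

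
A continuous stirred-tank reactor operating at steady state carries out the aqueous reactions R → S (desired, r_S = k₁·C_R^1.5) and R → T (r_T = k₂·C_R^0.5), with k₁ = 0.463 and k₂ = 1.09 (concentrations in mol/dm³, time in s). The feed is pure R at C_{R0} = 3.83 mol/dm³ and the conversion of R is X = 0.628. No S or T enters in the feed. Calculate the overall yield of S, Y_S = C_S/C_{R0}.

0.237

Exit C_R = C_{R0}(1−X) = 3.83×0.372 = 1.425 mol/dm³.
In a CSTR the entire volume is at exit conditions, so r_S = 0.463×1.425^1.5 = 0.7874 and r_T = 1.09×1.425^0.5 = 1.301.
Fraction of consumed R going to S: r_S/(r_S+r_T) = 0.3770.
C_S = 0.3770·C_{R0}·X = 0.3770×3.83×0.628 = 0.907 mol/dm³; Y_S = C_S/C_{R0} = 0.237.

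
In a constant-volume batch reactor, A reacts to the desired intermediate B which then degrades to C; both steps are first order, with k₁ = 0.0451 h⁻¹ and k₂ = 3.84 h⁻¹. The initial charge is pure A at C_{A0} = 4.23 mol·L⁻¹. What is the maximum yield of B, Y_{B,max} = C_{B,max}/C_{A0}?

For a first-order series the maximum intermediate yield is C_{B,max}/C_{A0} = (k₁/k₂)^[k₂/(k₂−k₁)].
= (0.0451/3.84)^(3.84/(3.84−0.0451)) = (0.01174)^(1.012) = 0.01114.

0.0111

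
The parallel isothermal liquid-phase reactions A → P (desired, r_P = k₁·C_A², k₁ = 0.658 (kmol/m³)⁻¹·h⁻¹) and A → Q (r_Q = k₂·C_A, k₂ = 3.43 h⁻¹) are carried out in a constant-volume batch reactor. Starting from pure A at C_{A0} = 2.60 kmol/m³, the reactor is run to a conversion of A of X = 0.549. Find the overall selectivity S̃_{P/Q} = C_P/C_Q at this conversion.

0.357

C_A = C_{A0}(1−X) = 1.173 kmol/m³.
Along a PFR/batch, dC_Q/dC_A = −r_Q/(r_P+r_Q) = −k₂/(k₂+k₁·C_A).
Integrating from C_{A0} to C_A: C_Q = (3.43/0.658)·ln[(3.43+0.658·2.60)/(3.43+0.658·1.17)] = 5.213·ln(5.141/4.202) = 1.052 kmol/m³.
Then C_P = (C_{A0}−C_A) − C_Q = 1.427 − 1.052 = 0.3757 kmol/m³.
S̃_{P/Q} = C_P/C_Q = 0.3757/1.052 = 0.357.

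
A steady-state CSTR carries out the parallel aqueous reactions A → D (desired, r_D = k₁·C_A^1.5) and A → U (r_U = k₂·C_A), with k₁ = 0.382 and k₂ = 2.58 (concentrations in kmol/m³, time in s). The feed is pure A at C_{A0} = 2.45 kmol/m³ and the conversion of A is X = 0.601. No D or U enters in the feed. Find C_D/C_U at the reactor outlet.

0.146

Exit C_A = C_{A0}(1−X) = 2.45×0.399 = 0.9776 kmol/m³.
Rates in a CSTR are evaluated at the outlet concentration: r_D = 0.382×0.9776^1.5 = 0.3692, r_U = 2.58×0.9776 = 2.522.
Overall selectivity = C_D/C_U = r_Dτ/(r_Uτ) = r_D/r_U = 0.146.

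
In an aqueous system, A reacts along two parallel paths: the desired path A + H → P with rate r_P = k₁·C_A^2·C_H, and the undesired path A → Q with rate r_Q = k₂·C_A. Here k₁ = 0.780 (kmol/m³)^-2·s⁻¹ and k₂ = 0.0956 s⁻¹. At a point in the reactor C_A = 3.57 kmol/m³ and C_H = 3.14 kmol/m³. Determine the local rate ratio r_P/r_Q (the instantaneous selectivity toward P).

91.5

S_{P/Q} = r_P/r_Q = (k₁·C_A^2·C_H)/(k₂·C_A) = (k₁/k₂)·C_A·C_H.
= (0.780×3.570^2×3.140) / (0.0956×3.570) = 31.21/0.3413 = 91.5.
Since the desired path is higher order in A, keeping C_A high (PFR or concentrated feed) favours P.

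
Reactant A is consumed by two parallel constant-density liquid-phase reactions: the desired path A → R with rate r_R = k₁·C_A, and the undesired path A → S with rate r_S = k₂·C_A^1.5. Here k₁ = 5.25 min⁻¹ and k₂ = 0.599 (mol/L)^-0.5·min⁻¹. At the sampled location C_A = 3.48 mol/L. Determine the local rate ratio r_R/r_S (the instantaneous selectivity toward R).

S_{R/S} = r_R/r_S = (k₁·C_A)/(k₂·C_A^1.5) = (k₁/k₂)·C_A^-0.5.
= (5.25×3.480) / (0.599×3.480^1.5) = 18.27/3.889 = 4.70.

4.70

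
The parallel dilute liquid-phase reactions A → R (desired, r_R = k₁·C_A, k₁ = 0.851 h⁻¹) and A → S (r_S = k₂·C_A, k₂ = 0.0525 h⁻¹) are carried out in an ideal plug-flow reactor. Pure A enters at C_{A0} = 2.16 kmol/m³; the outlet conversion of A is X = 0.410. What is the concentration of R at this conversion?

0.834 kmol/m³

C_A = C_{A0}(1−X) = 1.274 kmol/m³.
Both paths are first order in A, so the instantaneous fraction to R is constant: dC_R/d(−C_A) = k₁/(k₁+k₂) = 0.9419.
C_R = 0.9419·(C_{A0}−C_A) = 0.9419×0.8856 = 0.834 kmol/m³.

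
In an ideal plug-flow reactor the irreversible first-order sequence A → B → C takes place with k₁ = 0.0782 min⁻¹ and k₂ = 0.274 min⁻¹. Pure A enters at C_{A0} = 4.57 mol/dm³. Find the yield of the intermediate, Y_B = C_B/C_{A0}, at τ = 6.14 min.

Solving the coupled first-order balances gives C_B(τ) = [k₁/(k₂−k₁)]·C_{A0}·(e^(−k₁τ) − e^(−k₂τ)).
e^(−k₁τ) = e^(−0.0782×6.14) = e^(−0.4801) = 0.6187; e^(−k₂τ) = e^(−1.682) = 0.1859.
C_B = 0.0782×4.57/(0.274−0.0782) × (0.6187−0.1859) = 1.825×0.4328 = 0.7899 mol/dm³.
Y_B = C_B/C_{A0} = 0.7899/4.57 = 0.173.

0.173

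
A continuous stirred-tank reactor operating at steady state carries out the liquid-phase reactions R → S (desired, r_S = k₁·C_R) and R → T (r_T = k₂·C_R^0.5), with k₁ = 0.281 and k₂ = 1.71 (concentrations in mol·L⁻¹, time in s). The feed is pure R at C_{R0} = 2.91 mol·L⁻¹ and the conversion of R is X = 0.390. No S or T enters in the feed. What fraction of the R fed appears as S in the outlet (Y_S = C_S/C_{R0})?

0.0700

Exit C_R = C_{R0}(1−X) = 2.91×0.610 = 1.775 mol·L⁻¹.
A CSTR operates uniformly at the exit composition, giving r_S = 0.4988 and r_T = 2.278 (each k·C_R^n at C_R = 1.775).
Fraction of consumed R going to S: r_S/(r_S+r_T) = 0.1796.
C_S = 0.1796·C_{R0}·X = 0.1796×2.91×0.390 = 0.204 mol·L⁻¹; Y_S = C_S/C_{R0} = 0.0700.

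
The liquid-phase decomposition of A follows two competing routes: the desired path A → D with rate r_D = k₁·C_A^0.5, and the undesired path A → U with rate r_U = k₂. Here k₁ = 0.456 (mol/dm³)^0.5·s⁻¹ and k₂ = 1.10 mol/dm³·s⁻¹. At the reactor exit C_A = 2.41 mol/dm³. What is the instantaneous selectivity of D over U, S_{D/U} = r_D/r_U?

0.644

S_{D/U} = r_D/r_U = (k₁·C_A^0.5)/(k₂) = (k₁/k₂)·C_A^0.5.
= (0.456×2.410^0.5) / (1.10) = 0.7079/1.100 = 0.644.
Since the desired path is higher order in A, keeping C_A high (PFR or concentrated feed) favours D.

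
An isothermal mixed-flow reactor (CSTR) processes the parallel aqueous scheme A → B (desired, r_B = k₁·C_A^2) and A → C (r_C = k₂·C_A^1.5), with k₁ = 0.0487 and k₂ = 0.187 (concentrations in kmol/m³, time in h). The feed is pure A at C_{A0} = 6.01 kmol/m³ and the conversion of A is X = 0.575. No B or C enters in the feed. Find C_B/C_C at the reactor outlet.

0.416

Exit C_A = C_{A0}(1−X) = 6.01×0.425 = 2.554 kmol/m³.
A CSTR operates uniformly at the exit composition, giving r_B = 0.3177 and r_C = 0.7634 (each k·C_A^n at C_A = 2.554).
Overall selectivity = C_B/C_C = r_Bτ/(r_Cτ) = r_B/r_C = 0.416.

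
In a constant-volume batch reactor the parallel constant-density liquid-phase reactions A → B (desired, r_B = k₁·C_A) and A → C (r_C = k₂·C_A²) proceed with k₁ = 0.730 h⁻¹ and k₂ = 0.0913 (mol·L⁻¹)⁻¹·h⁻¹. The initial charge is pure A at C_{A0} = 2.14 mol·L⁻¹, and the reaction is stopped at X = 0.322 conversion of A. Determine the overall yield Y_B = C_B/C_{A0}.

C_A = C_{A0}(1−X) = 1.451 mol·L⁻¹.
Along a PFR/batch, dC_B/dC_A = −r_B/(r_B+r_C) = −k₁/(k₁+k₂·C_A).
Integrating from C_{A0} to C_A: C_B = (0.730/0.0913)·ln[(0.730+0.0913·2.14)/(0.730+0.0913·1.45)] = 7.996·ln(0.9254/0.8625) = 0.5630 mol·L⁻¹.
Y_B = C_B/C_{A0} = 0.5630/2.14 = 0.263.

0.263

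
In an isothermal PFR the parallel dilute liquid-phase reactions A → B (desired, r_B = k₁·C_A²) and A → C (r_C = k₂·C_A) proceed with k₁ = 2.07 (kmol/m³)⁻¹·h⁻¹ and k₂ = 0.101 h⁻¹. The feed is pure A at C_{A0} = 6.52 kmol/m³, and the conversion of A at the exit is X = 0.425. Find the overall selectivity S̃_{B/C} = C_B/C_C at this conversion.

C_A = C_{A0}(1−X) = 3.749 kmol/m³.
Along a PFR/batch, dC_C/dC_A = −r_C/(r_B+r_C) = −k₂/(k₂+k₁·C_A).
Integrating from C_{A0} to C_A: C_C = (0.101/2.07)·ln[(0.101+2.07·6.52)/(0.101+2.07·3.75)] = 0.04879·ln(13.60/7.861) = 0.02673 kmol/m³.
Then C_B = (C_{A0}−C_A) − C_C = 2.771 − 0.02673 = 2.744 kmol/m³.
S̃_{B/C} = C_B/C_C = 2.744/0.02673 = 103.

103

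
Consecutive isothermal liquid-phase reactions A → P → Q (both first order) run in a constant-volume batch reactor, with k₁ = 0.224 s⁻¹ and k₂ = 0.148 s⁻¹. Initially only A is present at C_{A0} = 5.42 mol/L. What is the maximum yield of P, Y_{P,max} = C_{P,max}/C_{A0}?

0.446

At the optimum, C_{P,max}/C_{A0} = (k₁/k₂)^[k₂/(k₂−k₁)].
= (0.224/0.148)^(0.148/(0.148−0.224)) = (1.514)^(-1.947) = 0.4462.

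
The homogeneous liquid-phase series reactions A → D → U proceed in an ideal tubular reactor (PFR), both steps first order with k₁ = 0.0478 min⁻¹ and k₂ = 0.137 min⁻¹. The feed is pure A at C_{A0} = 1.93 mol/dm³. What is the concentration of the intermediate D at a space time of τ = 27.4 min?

For first-order series with pure A initially, C_D(τ) = k₁C_{A0}/(k₂−k₁)·(e^(−k₁τ) − e^(−k₂τ)).
e^(−k₁τ) = e^(−0.0478×27.4) = e^(−1.310) = 0.2699; e^(−k₂τ) = e^(−3.754) = 0.02343.
C_D = 0.0478×1.93/(0.137−0.0478) × (0.2699−0.02343) = 1.034×0.2465 = 0.2549 mol/dm³.

0.255 mol/dm³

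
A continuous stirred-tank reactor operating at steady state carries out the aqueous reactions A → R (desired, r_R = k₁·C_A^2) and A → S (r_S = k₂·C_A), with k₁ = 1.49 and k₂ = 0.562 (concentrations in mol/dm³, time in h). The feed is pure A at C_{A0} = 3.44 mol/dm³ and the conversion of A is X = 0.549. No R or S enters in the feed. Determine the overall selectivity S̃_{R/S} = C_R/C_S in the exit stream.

4.11

Exit C_A = C_{A0}(1−X) = 3.44×0.451 = 1.551 mol/dm³.
In a CSTR the entire volume is at exit conditions, so r_R = 1.49×1.551^2 = 3.586 and r_S = 0.562×1.551 = 0.8719.
Overall selectivity = C_R/C_S = r_Rτ/(r_Sτ) = r_R/r_S = 4.11.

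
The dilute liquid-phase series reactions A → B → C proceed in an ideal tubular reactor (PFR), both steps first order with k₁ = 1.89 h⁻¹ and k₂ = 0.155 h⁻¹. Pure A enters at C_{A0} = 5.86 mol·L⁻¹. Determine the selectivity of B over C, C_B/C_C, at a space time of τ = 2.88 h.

The intermediate concentration in a first-order A→B→C sequence is C_B = k₁C_{A0}(e^(−k₁τ) − e^(−k₂τ))/(k₂−k₁).
e^(−k₁τ) = e^(−1.89×2.88) = e^(−5.443) = 0.004326; e^(−k₂τ) = e^(−0.4464) = 0.6399.
C_B = 1.89×5.86/(0.155−1.89) × (0.004326−0.6399) = (-6.384)×(-0.6356) = 4.057 mol·L⁻¹.
C_A = C_{A0}e^(−k₁τ) = 0.02535 mol·L⁻¹, so C_C = C_{A0}−C_A−C_B = 1.777 mol·L⁻¹; C_B/C_C = 2.28.

2.28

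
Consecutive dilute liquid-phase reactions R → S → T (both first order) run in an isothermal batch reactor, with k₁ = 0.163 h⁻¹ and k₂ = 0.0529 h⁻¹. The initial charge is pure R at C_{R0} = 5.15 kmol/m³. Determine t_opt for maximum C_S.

For first-order series the maximum of C_S occurs at t_opt = ln(k₂/k₁)/(k₂−k₁).
= ln(0.0529/0.163)/(0.0529−0.163) = ln(0.3245)/-0.1101 = -1.125/-0.1101 = 10.2 h.

10.2 h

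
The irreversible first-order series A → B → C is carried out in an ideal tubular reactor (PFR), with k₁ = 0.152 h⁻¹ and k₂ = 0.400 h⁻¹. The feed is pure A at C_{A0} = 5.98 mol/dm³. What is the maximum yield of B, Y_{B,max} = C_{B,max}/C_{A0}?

0.210

At the optimum, C_{B,max}/C_{A0} = (k₁/k₂)^[k₂/(k₂−k₁)].
= (0.152/0.400)^(0.400/(0.400−0.152)) = (0.3800)^(1.613) = 0.2100.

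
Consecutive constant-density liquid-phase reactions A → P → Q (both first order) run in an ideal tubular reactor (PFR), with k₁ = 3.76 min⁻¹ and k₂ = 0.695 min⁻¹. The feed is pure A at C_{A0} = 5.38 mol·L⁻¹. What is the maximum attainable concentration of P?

For a first-order series the maximum intermediate yield is C_{P,max}/C_{A0} = (k₁/k₂)^[k₂/(k₂−k₁)].
= (3.76/0.695)^(0.695/(0.695−3.76)) = (5.410)^(-0.2268) = 0.6819.
C_{P,max} = 0.6819×5.38 = 3.67 mol·L⁻¹.

3.67 mol·L⁻¹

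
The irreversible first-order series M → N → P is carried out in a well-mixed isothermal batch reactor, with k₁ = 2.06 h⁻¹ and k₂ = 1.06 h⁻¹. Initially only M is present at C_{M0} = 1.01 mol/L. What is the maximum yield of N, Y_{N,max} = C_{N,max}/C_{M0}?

At the optimum, C_{N,max}/C_{M0} = (k₁/k₂)^[k₂/(k₂−k₁)].
= (2.06/1.06)^(1.06/(1.06−2.06)) = (1.943)^(-1.060) = 0.4945.

0.494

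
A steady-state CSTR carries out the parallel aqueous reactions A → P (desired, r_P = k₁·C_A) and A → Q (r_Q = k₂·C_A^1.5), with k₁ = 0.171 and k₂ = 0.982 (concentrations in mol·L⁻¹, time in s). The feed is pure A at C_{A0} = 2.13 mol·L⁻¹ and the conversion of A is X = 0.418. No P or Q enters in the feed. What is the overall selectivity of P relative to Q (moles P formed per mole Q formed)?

Exit C_A = C_{A0}(1−X) = 2.13×0.582 = 1.240 mol·L⁻¹.
Rates in a CSTR are evaluated at the outlet concentration: r_P = 0.171×1.240 = 0.2120, r_Q = 0.982×1.240^1.5 = 1.355.
Overall selectivity = C_P/C_Q = r_Pτ/(r_Qτ) = r_P/r_Q = 0.156.

0.156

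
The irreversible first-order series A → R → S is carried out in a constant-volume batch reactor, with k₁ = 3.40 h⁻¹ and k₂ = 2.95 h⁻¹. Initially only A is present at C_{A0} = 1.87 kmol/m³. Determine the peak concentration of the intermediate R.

For a first-order series the maximum intermediate yield is C_{R,max}/C_{A0} = (k₁/k₂)^[k₂/(k₂−k₁)].
= (3.40/2.95)^(2.95/(2.95−3.40)) = (1.153)^(-6.556) = 0.3943.
C_{R,max} = 0.3943×1.87 = 0.737 kmol/m³.

0.737 kmol/m³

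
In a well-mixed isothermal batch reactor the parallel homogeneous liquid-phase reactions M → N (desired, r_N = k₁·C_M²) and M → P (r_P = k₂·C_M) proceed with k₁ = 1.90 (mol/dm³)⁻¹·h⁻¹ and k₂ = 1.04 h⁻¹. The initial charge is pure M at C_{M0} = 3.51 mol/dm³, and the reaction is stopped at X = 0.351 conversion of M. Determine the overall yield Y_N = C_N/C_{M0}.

C_M = C_{M0}(1−X) = 2.278 mol/dm³.
Along a PFR/batch, dC_P/dC_M = −r_P/(r_N+r_P) = −k₂/(k₂+k₁·C_M).
Integrating from C_{M0} to C_M: C_P = (1.04/1.90)·ln[(1.04+1.90·3.51)/(1.04+1.90·2.28)] = 0.5474·ln(7.709/5.368) = 0.1981 mol/dm³.
Then C_N = (C_{M0}−C_M) − C_P = 1.232 − 0.1981 = 1.034 mol/dm³.
Y_N = C_N/C_{M0} = 1.034/3.51 = 0.295.

0.295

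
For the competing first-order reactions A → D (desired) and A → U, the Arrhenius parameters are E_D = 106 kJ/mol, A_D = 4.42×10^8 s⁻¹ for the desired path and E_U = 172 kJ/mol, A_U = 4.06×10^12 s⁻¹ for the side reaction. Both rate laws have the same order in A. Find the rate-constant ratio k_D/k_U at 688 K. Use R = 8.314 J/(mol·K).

11.2

Since both paths have the same order in A, the concentration cancels and S_{D/U} = k_D/k_U = (A_D/A_U)·exp[(E_U−E_D)/(RT)].
(E_U−E_D)/(RT) = (172−106)×10³/(8.314×688) = 66000/5720 = 11.54.
k_D/k_U = (4.42×10^8/4.06×10^12)·exp(11.54) = 1.089×10^-4 × 1.026×10^5 = 11.2.
Since E_D < E_U, lowering the temperature improves selectivity toward D.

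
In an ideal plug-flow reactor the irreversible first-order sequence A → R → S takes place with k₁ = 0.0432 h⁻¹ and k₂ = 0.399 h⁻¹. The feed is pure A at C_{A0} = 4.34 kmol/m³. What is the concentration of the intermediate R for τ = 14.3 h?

0.282 kmol/m³

The intermediate concentration in a first-order A→B→C sequence is C_R = k₁C_{A0}(e^(−k₁τ) − e^(−k₂τ))/(k₂−k₁).
e^(−k₁τ) = e^(−0.0432×14.3) = e^(−0.6178) = 0.5392; e^(−k₂τ) = e^(−5.706) = 0.003327.
C_R = 0.0432×4.34/(0.399−0.0432) × (0.5392−0.003327) = 0.5269×0.5358 = 0.2824 kmol/m³.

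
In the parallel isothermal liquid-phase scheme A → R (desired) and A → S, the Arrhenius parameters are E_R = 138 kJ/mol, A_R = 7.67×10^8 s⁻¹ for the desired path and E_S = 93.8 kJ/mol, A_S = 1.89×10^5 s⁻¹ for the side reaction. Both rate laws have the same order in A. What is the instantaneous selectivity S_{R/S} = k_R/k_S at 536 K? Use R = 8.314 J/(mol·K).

0.200

Since both paths have the same order in A, the concentration cancels and S_{R/S} = k_R/k_S = (A_R/A_S)·exp[(E_S−E_R)/(RT)].
(E_S−E_R)/(RT) = (93.8−138)×10³/(8.314×536) = -44200/4456 = -9.919.
k_R/k_S = (7.67×10^8/1.89×10^5)·exp(-9.919) = 4058 × 4.925×10^-5 = 0.200.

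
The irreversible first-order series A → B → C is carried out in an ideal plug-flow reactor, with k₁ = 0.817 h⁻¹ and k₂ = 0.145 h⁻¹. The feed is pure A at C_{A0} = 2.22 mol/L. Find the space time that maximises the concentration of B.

For first-order series the maximum of C_B occurs at τ_opt = ln(k₂/k₁)/(k₂−k₁).
= ln(0.145/0.817)/(0.145−0.817) = ln(0.1775)/-0.6720 = -1.729/-0.6720 = 2.57 h.

2.57 h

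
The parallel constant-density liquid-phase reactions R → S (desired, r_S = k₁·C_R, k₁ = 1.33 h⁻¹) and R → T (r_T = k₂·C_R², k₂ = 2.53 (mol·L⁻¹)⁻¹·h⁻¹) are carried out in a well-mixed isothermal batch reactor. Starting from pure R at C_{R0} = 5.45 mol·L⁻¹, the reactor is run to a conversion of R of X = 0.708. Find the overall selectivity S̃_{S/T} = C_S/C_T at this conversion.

0.165

C_R = C_{R0}(1−X) = 1.591 mol·L⁻¹.
Along a PFR/batch, dC_S/dC_R = −r_S/(r_S+r_T) = −k₁/(k₁+k₂·C_R).
Integrating from C_{R0} to C_R: C_S = (1.33/2.53)·ln[(1.33+2.53·5.45)/(1.33+2.53·1.59)] = 0.5257·ln(15.12/5.356) = 0.5455 mol·L⁻¹.
C_T = (C_{R0}−C_R)−C_S = 3.313 mol·L⁻¹; S̃_{S/T} = 0.5455/3.313 = 0.165.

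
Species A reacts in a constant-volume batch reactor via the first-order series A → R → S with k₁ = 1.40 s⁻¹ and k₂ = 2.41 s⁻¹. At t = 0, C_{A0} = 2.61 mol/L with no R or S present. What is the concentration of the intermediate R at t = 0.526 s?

The intermediate concentration in a first-order A→B→C sequence is C_R = k₁C_{A0}(e^(−k₁t) − e^(−k₂t))/(k₂−k₁).
e^(−k₁t) = e^(−1.40×0.526) = e^(−0.7364) = 0.4788; e^(−k₂t) = e^(−1.268) = 0.2815.
C_R = 1.40×2.61/(2.41−1.40) × (0.4788−0.2815) = 3.618×0.1973 = 0.7140 mol/L.

0.714 mol/L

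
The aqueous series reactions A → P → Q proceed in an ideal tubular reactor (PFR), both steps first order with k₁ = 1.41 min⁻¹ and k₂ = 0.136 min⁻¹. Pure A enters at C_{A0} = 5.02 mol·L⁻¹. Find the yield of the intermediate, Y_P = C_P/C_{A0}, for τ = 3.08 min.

0.714

The intermediate concentration in a first-order A→B→C sequence is C_P = k₁C_{A0}(e^(−k₁τ) − e^(−k₂τ))/(k₂−k₁).
e^(−k₁τ) = e^(−1.41×3.08) = e^(−4.343) = 0.01300; e^(−k₂τ) = e^(−0.4189) = 0.6578.
C_P = 1.41×5.02/(0.136−1.41) × (0.01300−0.6578) = (-5.556)×(-0.6448) = 3.582 mol·L⁻¹.
Y_P = C_P/C_{A0} = 3.582/5.02 = 0.714.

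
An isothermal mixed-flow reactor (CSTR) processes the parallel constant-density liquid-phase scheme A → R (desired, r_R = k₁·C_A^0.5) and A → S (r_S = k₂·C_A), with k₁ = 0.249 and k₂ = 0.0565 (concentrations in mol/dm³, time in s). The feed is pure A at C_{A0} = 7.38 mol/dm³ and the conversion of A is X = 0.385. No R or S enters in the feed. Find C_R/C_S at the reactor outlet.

Exit C_A = C_{A0}(1−X) = 7.38×0.615 = 4.539 mol/dm³.
In a CSTR the entire volume is at exit conditions, so r_R = 0.249×4.539^0.5 = 0.5305 and r_S = 0.0565×4.539 = 0.2564.
Overall selectivity = C_R/C_S = r_Rτ/(r_Sτ) = r_R/r_S = 2.07.

2.07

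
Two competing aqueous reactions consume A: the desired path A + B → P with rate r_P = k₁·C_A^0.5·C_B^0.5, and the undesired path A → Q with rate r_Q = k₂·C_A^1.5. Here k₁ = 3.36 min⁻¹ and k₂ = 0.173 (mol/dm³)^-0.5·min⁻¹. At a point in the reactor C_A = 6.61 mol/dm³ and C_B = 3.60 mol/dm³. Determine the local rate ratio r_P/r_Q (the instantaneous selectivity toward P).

5.57

S_{P/Q} = r_P/r_Q = (k₁·C_A^0.5·C_B^0.5)/(k₂·C_A^1.5) = (k₁/k₂)·C_A⁻¹·C_B^0.5.
= (3.36×6.610^0.5×3.600^0.5) / (0.173×6.610^1.5) = 16.39/2.940 = 5.57.
The undesired path is higher order in A, so low C_A (CSTR or dilute feed) favours P.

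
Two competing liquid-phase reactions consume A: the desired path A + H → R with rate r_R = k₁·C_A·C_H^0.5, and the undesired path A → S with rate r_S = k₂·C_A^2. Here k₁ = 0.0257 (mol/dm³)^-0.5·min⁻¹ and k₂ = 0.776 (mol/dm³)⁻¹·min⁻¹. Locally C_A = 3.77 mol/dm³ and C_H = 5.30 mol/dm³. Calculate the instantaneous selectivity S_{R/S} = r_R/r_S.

0.0202

S_{R/S} = r_R/r_S = (k₁·C_A·C_H^0.5)/(k₂·C_A^2) = (k₁/k₂)·C_A⁻¹·C_H^0.5.
= (0.0257×3.770×5.300^0.5) / (0.776×3.770^2) = 0.2231/11.03 = 0.0202.
The undesired path is higher order in A, so low C_A (CSTR or dilute feed) favours R.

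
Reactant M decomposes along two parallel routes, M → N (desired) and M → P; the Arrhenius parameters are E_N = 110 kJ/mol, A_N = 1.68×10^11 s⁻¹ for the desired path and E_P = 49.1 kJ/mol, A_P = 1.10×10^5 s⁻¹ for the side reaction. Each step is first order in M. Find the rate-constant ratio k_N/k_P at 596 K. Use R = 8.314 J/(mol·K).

7.02

With equal orders, S_{N/P} = k_N/k_P = (A_N/A_P)·exp[(E_P−E_N)/(RT)].
(E_P−E_N)/(RT) = (49.1−110)×10³/(8.314×596) = -60900/4955 = -12.29.
k_N/k_P = (1.68×10^11/1.10×10^5)·exp(-12.29) = 1.527×10^6 × 4.596×10^-6 = 7.02.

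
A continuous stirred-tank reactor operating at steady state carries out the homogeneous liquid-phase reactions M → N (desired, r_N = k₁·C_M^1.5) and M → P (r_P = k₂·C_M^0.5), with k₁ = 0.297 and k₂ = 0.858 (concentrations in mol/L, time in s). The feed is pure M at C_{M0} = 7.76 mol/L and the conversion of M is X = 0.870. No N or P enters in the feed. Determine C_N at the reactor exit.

1.75 mol/L

Exit C_M = C_{M0}(1−X) = 7.76×0.130 = 1.009 mol/L.
In a CSTR the entire volume is at exit conditions, so r_N = 0.297×1.009^1.5 = 0.3009 and r_P = 0.858×1.009^0.5 = 0.8618.
Fraction of consumed M going to N: r_N/(r_N+r_P) = 0.2588.
C_N = 0.2588·C_{M0}·X = 0.2588×7.76×0.870 = 1.75 mol/L.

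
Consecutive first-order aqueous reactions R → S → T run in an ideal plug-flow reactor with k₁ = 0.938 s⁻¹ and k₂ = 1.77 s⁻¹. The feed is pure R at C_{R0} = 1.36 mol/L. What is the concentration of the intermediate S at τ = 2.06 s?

0.182 mol/L

For first-order series with pure R initially, C_S(τ) = k₁C_{R0}/(k₂−k₁)·(e^(−k₁τ) − e^(−k₂τ)).
e^(−k₁τ) = e^(−0.938×2.06) = e^(−1.932) = 0.1448; e^(−k₂τ) = e^(−3.646) = 0.02609.
C_S = 0.938×1.36/(1.77−0.938) × (0.1448−0.02609) = 1.533×0.1187 = 0.1820 mol/L.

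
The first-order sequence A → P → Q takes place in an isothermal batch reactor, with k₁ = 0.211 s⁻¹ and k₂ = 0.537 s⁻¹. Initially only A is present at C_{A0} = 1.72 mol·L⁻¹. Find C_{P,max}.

Evaluating C_P at t_opt = ln(k₂/k₁)/(k₂−k₁) gives C_{P,max}/C_{A0} = (k₁/k₂)^[k₂/(k₂−k₁)].
= (0.211/0.537)^(0.537/(0.537−0.211)) = (0.3929)^(1.647) = 0.2146.
C_{P,max} = 0.2146×1.72 = 0.369 mol·L⁻¹.

0.369 mol·L⁻¹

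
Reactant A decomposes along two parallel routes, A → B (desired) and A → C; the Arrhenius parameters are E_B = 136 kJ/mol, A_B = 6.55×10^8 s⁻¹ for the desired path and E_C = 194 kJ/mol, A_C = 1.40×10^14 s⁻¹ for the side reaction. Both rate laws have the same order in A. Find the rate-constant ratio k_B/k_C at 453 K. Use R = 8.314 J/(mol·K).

k_B/k_C = (A_B/A_C)·exp[−(E_B−E_C)/(RT)] = (A_B/A_C)·exp[(E_C−E_B)/(RT)].
(E_C−E_B)/(RT) = (194−136)×10³/(8.314×453) = 58000/3766 = 15.40.
k_B/k_C = (6.55×10^8/1.40×10^14)·exp(15.40) = 4.679×10^-6 × 4.877×10^6 = 22.8.
Since E_B < E_C, lowering the temperature improves selectivity toward B.

22.8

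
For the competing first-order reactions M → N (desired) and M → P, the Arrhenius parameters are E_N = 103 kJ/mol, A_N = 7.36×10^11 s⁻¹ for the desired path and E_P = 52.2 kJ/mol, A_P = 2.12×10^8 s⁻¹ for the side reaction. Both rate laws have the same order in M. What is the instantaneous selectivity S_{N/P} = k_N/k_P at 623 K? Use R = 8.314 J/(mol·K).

0.191

Since both paths have the same order in M, the concentration cancels and S_{N/P} = k_N/k_P = (A_N/A_P)·exp[(E_P−E_N)/(RT)].
(E_P−E_N)/(RT) = (52.2−103)×10³/(8.314×623) = -50800/5180 = -9.808.
k_N/k_P = (7.36×10^11/2.12×10^8)·exp(-9.808) = 3472 × 5.503×10^-5 = 0.191.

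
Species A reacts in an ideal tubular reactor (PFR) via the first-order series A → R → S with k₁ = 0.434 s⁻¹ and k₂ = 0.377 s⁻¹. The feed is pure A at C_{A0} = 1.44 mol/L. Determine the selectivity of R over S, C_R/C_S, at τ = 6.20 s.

0.307

The intermediate concentration in a first-order A→B→C sequence is C_R = k₁C_{A0}(e^(−k₁τ) − e^(−k₂τ))/(k₂−k₁).
e^(−k₁τ) = e^(−0.434×6.20) = e^(−2.691) = 0.06783; e^(−k₂τ) = e^(−2.337) = 0.09658.
C_R = 0.434×1.44/(0.377−0.434) × (0.06783−0.09658) = (-10.96)×(-0.02875) = 0.3152 mol/L.
C_A = C_{A0}e^(−k₁τ) = 0.09767 mol/L, so C_S = C_{A0}−C_A−C_R = 1.027 mol/L; C_R/C_S = 0.307.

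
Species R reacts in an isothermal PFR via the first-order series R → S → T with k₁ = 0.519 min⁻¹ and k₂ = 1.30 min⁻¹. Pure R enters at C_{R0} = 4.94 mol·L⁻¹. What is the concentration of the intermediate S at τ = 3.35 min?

0.535 mol·L⁻¹

Solving the coupled first-order balances gives C_S(τ) = [k₁/(k₂−k₁)]·C_{R0}·(e^(−k₁τ) − e^(−k₂τ)).
e^(−k₁τ) = e^(−0.519×3.35) = e^(−1.739) = 0.1758; e^(−k₂τ) = e^(−4.355) = 0.01284.
C_S = 0.519×4.94/(1.30−0.519) × (0.1758−0.01284) = 3.283×0.1629 = 0.5348 mol·L⁻¹.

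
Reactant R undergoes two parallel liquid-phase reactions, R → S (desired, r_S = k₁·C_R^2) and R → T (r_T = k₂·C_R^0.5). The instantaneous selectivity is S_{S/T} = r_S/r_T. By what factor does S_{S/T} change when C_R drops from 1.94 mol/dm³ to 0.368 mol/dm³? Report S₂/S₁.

0.0826

S_{S/T} = (k₁/k₂)·C_R^1.5, so S₂/S₁ = (C_{R,2}/C_{R,1})^1.5.
= (0.368/1.94)^1.5 = (0.1897)^1.5 = 0.0826.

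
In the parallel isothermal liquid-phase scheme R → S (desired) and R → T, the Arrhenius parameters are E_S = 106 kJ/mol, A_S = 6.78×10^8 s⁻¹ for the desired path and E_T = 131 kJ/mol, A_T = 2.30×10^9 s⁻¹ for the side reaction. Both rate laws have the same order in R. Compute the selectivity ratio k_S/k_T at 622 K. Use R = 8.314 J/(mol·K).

37.1

k_S/k_T = (A_S/A_T)·exp[−(E_S−E_T)/(RT)] = (A_S/A_T)·exp[(E_T−E_S)/(RT)].
(E_T−E_S)/(RT) = (131−106)×10³/(8.314×622) = 25000/5171 = 4.834.
k_S/k_T = (6.78×10^8/2.30×10^9)·exp(4.834) = 0.2948 × 125.8 = 37.1.
Since E_S < E_T, lowering the temperature improves selectivity toward S.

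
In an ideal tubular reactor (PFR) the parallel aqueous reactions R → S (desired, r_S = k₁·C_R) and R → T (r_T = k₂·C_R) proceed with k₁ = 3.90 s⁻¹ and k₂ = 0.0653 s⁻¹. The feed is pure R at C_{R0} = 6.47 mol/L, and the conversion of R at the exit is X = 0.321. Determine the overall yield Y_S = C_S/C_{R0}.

C_R = C_{R0}(1−X) = 4.393 mol/L.
Both paths are first order in R, so the instantaneous fraction to S is constant: dC_S/d(−C_R) = k₁/(k₁+k₂) = 0.9835.
C_S = 0.9835·(C_{R0}−C_R) = 0.9835×2.077 = 2.04 mol/L.
Y_S = C_S/C_{R0} = 2.043/6.47 = 0.316.

0.316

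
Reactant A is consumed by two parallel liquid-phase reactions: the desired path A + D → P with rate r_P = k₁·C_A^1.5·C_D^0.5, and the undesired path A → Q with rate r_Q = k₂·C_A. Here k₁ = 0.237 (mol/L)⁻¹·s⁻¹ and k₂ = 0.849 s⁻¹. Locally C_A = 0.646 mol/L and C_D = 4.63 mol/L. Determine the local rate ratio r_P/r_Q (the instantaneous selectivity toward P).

S_{P/Q} = r_P/r_Q = (k₁·C_A^1.5·C_D^0.5)/(k₂·C_A) = (k₁/k₂)·C_A^0.5·C_D^0.5.
= (0.237×0.6460^1.5×4.630^0.5) / (0.849×0.6460) = 0.2648/0.5485 = 0.483.

0.483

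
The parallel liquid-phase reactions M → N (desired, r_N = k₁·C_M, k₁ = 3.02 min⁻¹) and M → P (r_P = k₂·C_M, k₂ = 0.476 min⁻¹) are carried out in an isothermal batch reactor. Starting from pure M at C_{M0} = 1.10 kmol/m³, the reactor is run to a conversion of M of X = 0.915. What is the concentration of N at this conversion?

0.869 kmol/m³

C_M = C_{M0}(1−X) = 0.09350 kmol/m³.
Both paths are first order in M, so the instantaneous fraction to N is constant: dC_N/d(−C_M) = k₁/(k₁+k₂) = 0.8638.
C_N = 0.8638·(C_{M0}−C_M) = 0.8638×1.007 = 0.869 kmol/m³.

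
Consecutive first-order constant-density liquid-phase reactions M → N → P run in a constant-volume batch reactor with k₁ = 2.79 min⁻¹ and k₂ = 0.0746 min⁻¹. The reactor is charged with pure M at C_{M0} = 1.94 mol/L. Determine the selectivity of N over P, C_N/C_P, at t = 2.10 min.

For first-order series with pure M initially, C_N(t) = k₁C_{M0}/(k₂−k₁)·(e^(−k₁t) − e^(−k₂t)).
e^(−k₁t) = e^(−2.79×2.10) = e^(−5.859) = 0.002854; e^(−k₂t) = e^(−0.1567) = 0.8550.
C_N = 2.79×1.94/(0.0746−2.79) × (0.002854−0.8550) = (-1.993)×(-0.8521) = 1.699 mol/L.
C_M = C_{M0}e^(−k₁t) = 0.005537 mol/L, so C_P = C_{M0}−C_M−C_N = 0.2359 mol/L; C_N/C_P = 7.20.

7.20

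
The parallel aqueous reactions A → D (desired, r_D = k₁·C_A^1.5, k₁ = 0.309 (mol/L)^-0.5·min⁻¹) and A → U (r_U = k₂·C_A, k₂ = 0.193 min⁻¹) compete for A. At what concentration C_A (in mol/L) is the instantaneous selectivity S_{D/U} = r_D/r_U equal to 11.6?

S_{D/U} = (k₁/k₂)·C_A^0.5 ⇒ C_A = (S·k₂/k₁)^(2).
= (11.6×0.193/0.309)^(2) = (7.245)^(2) = 52.5 mol/L.

52.5 mol/L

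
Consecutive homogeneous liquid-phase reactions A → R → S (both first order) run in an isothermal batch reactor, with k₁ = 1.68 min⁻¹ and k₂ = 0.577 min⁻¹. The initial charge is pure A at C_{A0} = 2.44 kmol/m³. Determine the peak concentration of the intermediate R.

At the optimum, C_{R,max}/C_{A0} = (k₁/k₂)^[k₂/(k₂−k₁)].
= (1.68/0.577)^(0.577/(0.577−1.68)) = (2.912)^(-0.5231) = 0.5717.
C_{R,max} = 0.5717×2.44 = 1.40 kmol/m³.

1.40 kmol/m³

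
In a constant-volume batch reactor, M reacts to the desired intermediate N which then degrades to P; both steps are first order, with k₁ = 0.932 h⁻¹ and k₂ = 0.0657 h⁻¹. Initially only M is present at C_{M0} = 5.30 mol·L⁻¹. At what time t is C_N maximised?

Setting dC_N/dt = 0 gives t_opt = ln(k₂/k₁)/(k₂−k₁).
= ln(0.0657/0.932)/(0.0657−0.932) = ln(0.07049)/-0.8663 = -2.652/-0.8663 = 3.06 h.

3.06 h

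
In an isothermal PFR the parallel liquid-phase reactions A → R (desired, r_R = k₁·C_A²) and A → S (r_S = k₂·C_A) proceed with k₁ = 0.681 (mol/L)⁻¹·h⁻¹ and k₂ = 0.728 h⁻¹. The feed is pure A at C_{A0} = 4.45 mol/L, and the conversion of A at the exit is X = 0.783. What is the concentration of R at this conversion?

2.42 mol/L

C_A = C_{A0}(1−X) = 0.9656 mol/L.
Along a PFR/batch, dC_S/dC_A = −r_S/(r_R+r_S) = −k₂/(k₂+k₁·C_A).
Integrating from C_{A0} to C_A: C_S = (0.728/0.681)·ln[(0.728+0.681·4.45)/(0.728+0.681·0.966)] = 1.069·ln(3.758/1.386) = 1.067 mol/L.
Then C_R = (C_{A0}−C_A) − C_S = 3.484 − 1.067 = 2.418 mol/L.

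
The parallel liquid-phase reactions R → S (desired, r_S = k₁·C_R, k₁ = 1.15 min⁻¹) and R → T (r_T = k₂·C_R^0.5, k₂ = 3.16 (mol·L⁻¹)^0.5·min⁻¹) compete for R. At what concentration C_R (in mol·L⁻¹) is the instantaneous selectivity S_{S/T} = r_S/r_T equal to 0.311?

S_{S/T} = (k₁/k₂)·C_R^0.5 ⇒ C_R = (S·k₂/k₁)^(2).
= (0.311×3.16/1.15)^(2) = (0.8546)^(2) = 0.730 mol·L⁻¹.

0.730 mol·L⁻¹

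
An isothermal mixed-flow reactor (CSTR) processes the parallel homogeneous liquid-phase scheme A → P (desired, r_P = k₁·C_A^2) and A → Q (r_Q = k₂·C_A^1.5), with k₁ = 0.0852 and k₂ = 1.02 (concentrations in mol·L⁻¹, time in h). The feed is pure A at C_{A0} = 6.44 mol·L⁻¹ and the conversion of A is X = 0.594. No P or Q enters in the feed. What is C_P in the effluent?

Exit C_A = C_{A0}(1−X) = 6.44×0.406 = 2.615 mol·L⁻¹.
A CSTR operates uniformly at the exit composition, giving r_P = 0.5825 and r_Q = 4.312 (each k·C_A^n at C_A = 2.615).
Fraction of consumed A going to P: r_P/(r_P+r_Q) = 0.1190.
C_P = 0.1190·C_{A0}·X = 0.1190×6.44×0.594 = 0.455 mol·L⁻¹.

0.455 mol·L⁻¹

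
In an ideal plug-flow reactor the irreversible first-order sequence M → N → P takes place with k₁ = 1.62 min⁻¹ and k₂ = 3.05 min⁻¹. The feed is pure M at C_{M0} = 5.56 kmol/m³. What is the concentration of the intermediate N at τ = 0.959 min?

0.994 kmol/m³

For first-order series with pure M initially, C_N(τ) = k₁C_{M0}/(k₂−k₁)·(e^(−k₁τ) − e^(−k₂τ)).
e^(−k₁τ) = e^(−1.62×0.959) = e^(−1.554) = 0.2115; e^(−k₂τ) = e^(−2.925) = 0.05367.
C_N = 1.62×5.56/(3.05−1.62) × (0.2115−0.05367) = 6.299×0.1578 = 0.9941 kmol/m³.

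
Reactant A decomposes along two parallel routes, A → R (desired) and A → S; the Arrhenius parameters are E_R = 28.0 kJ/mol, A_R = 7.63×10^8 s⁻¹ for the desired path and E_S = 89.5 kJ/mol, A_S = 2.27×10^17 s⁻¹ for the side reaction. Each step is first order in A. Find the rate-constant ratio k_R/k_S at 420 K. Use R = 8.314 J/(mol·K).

0.150

k_R/k_S = (A_R/A_S)·exp[−(E_R−E_S)/(RT)] = (A_R/A_S)·exp[(E_S−E_R)/(RT)].
(E_S−E_R)/(RT) = (89.5−28.0)×10³/(8.314×420) = 61500/3492 = 17.61.
k_R/k_S = (7.63×10^8/2.27×10^17)·exp(17.61) = 3.361×10^-9 × 4.456×10^7 = 0.150.
Since E_R < E_S, lowering the temperature improves selectivity toward R.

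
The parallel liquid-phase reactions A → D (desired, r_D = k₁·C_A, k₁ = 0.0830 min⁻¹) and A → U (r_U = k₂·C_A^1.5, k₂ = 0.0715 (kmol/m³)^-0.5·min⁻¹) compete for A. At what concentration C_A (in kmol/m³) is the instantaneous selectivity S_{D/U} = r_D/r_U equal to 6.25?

0.0345 kmol/m³

S_{D/U} = (k₁/k₂)·C_A^-0.5 ⇒ C_A = (S·k₂/k₁)^(-2).
= (6.25×0.0715/0.0830)^(-2) = (5.384)^(-2) = 0.0345 kmol/m³.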